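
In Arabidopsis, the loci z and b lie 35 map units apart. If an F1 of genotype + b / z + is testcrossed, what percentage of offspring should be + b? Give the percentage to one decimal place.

A map distance of 35 map units corresponds to a recombination frequency of 0.350.
The F1 is + b / z +, so + b is a parental gamete class with expected frequency (1 − r)/2 = 0.650/2 = 0.3250.
That is 0.3250 = 32.5% of the progeny.

32.5%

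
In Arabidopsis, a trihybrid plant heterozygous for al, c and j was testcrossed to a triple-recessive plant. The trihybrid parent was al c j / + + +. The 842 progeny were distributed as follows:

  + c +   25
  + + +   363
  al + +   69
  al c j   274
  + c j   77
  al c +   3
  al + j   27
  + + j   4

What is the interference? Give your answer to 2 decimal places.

0.35

The two rarest classes, al c + and + + j, are the double crossovers. Comparing them with the parentals, only the j allele has switched, so j is the middle locus and the order is al – j – c.
al–j: (146 + 7)/842 = 0.1817; j–c: (52 + 7)/842 = 0.0701.
Expected DCO frequency = 0.1817 × 0.0701 ≈ 0.01274; observed = 7/842 ≈ 0.00831.
Coefficient of coincidence = 0.00831/0.01274 ≈ 0.65; interference = 1 − 0.65 = 0.35.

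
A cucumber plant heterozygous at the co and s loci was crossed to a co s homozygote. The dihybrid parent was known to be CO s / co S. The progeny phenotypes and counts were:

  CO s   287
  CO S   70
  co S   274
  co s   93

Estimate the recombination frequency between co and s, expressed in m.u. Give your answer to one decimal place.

22.5 m.u.

The recombinant classes are CO S and co s: 70 + 93 = 163.
Recombination frequency = 163/724 = 0.2251 ≈ 22.5%, i.e. 22.5 m.u.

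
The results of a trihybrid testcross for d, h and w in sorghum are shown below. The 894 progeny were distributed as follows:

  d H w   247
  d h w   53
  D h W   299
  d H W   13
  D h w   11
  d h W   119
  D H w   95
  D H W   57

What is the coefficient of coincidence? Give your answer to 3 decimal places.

The two most frequent reciprocal classes, D h W and d H w, are the parental types, so the F1 was D h W / d H w.
The two rarest classes, D h w and d H W, are the double crossovers. Comparing them with the parentals, only the w allele has switched, so w is the middle locus and the order is d – w – h.
d–w: (214 + 24)/894 = 0.2662; w–h: (110 + 24)/894 = 0.1499.
Expected DCO frequency = 0.2662 × 0.1499 ≈ 0.03990; observed = 24/894 ≈ 0.02685.
Coefficient of coincidence = 0.02685/0.03990 ≈ 0.673.

0.673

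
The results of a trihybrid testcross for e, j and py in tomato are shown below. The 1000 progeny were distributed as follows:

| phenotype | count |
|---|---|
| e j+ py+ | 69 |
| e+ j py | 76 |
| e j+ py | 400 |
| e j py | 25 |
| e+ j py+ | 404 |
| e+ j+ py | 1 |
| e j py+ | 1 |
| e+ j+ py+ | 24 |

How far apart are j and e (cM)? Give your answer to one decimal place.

5.1 cM

The two most frequent reciprocal classes, e j+ py and e+ j py+, are the parental types, so the F1 was e j+ py / e+ j py+.
The two rarest classes, e+ j+ py and e j py+, are the double crossovers. Comparing them with the parentals, only the e allele has switched, so e is the middle locus and the order is py – e – j.
Crossovers in the e–j interval produce the single-crossover classes e j py and e+ j+ py+ (25 + 24 = 49) plus the double crossovers (2).
RF(e–j) = (49 + 2) / 1000 = 51/1000 = 0.0510 → 5.1 cM.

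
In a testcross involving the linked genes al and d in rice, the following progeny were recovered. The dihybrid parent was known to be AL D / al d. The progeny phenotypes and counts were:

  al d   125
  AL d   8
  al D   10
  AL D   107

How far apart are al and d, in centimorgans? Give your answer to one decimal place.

7.2 centimorgans

The recombinant classes are AL d and al D: 8 + 10 = 18.
Recombination frequency = 18/250 = 0.0720 ≈ 7.2%, i.e. 7.2 centimorgans.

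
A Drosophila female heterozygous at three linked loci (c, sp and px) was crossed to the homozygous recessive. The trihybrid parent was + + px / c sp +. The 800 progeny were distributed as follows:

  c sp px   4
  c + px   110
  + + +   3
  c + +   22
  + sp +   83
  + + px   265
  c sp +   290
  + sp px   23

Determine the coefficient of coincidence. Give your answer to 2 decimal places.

The two rarest classes, + + + and c sp px, are the double crossovers. Comparing them with the parentals, only the px allele has switched, so px is the middle locus and the order is c – px – sp.
c–px: (193 + 7)/800 = 0.2500; px–sp: (45 + 7)/800 = 0.0650.
Expected DCO frequency = 0.2500 × 0.0650 ≈ 0.01625; observed = 7/800 ≈ 0.00875.
Coefficient of coincidence = 0.00875/0.01625 ≈ 0.54.

0.54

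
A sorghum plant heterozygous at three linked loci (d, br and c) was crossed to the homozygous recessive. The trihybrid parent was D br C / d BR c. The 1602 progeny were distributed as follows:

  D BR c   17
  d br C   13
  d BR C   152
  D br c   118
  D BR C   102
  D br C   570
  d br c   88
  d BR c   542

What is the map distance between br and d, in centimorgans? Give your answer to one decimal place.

13.7 centimorgans

The two rarest classes, d br C and D BR c, are the double crossovers. Comparing them with the parentals, only the d allele has switched, so d is the middle locus and the order is br – d – c.
Crossovers in the br–d interval produce the single-crossover classes D BR C and d br c (102 + 88 = 190) plus the double crossovers (30).
RF(br–d) = (190 + 30) / 1602 = 220/1602 = 0.1373 → 13.7 centimorgans.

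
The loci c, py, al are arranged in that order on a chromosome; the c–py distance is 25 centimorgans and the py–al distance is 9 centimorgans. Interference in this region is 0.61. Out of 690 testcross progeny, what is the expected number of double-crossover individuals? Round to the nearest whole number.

Map distances give recombination frequencies of 0.250 and 0.090 for the two intervals.
With interference 0.61 (so coincidence = 0.39), expected double-crossover frequency = 0.250 × 0.090 × 0.39 = 0.00877.
Expected number = 0.00877 × 690 = 6.05 ≈ 6.

6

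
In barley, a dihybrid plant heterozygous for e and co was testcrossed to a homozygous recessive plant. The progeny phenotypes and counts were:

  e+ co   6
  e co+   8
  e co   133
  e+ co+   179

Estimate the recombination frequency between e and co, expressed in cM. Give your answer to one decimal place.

4.3 cM

The two most frequent classes, e+ co+ (179) and e co (133), are the parental types, so the F1 was e+ co+ / e co.
The recombinant classes are e+ co and e co+: 6 + 8 = 14.
Recombination frequency = 14/326 = 0.0429 ≈ 4.3%, i.e. 4.3 cM.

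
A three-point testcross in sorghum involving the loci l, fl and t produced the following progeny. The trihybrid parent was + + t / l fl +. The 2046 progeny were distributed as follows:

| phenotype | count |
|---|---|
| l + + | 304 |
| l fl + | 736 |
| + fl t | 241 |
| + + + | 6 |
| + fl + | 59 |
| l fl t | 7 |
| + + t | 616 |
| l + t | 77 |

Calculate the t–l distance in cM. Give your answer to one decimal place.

The two rarest classes, + + + and l fl t, are the double crossovers. Comparing them with the parentals, only the t allele has switched, so t is the middle locus and the order is l – t – fl.
Crossovers in the l–t interval produce the single-crossover classes l + t and + fl + (77 + 59 = 136) plus the double crossovers (13).
RF(l–t) = (136 + 13) / 2046 = 149/2046 = 0.0728 → 7.3 cM.

7.3 cM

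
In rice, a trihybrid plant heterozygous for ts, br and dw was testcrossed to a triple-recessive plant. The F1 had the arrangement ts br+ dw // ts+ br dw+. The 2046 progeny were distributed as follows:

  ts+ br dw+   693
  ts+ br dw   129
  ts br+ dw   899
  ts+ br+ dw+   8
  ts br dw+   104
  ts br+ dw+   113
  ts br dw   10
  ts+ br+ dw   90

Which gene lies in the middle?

The two rarest classes, ts br dw and ts+ br+ dw+, are the double crossovers. Comparing them with the parentals, only the br allele has switched, so br is the middle locus and the order is dw – br – ts.

br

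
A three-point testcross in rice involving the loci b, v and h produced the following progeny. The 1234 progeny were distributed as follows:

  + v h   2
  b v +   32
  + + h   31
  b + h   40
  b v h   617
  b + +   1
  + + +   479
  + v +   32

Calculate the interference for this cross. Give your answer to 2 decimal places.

0.25

The two most frequent reciprocal classes, b v h and + + +, are the parental types, so the F1 was b v h / + + +.
The two rarest classes, + v h and b + +, are the double crossovers. Comparing them with the parentals, only the b allele has switched, so b is the middle locus and the order is h – b – v.
h–b: (63 + 3)/1234 = 0.0535; b–v: (72 + 3)/1234 = 0.0608.
Expected DCO frequency = 0.0535 × 0.0608 ≈ 0.00325; observed = 3/1234 ≈ 0.00243.
Coefficient of coincidence = 0.00243/0.00325 ≈ 0.75; interference = 1 − 0.75 = 0.25.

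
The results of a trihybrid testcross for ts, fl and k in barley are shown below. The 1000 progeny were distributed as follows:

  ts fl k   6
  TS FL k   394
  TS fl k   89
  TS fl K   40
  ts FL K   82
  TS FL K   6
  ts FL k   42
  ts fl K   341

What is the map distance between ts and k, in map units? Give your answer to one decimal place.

The two most frequent reciprocal classes, ts fl K and TS FL k, are the parental types, so the F1 was ts fl K / TS FL k.
The two rarest classes, ts fl k and TS FL K, are the double crossovers. Comparing them with the parentals, only the k allele has switched, so k is the middle locus and the order is fl – k – ts.
Crossovers in the k–ts interval produce the single-crossover classes TS fl K and ts FL k (40 + 42 = 82) plus the double crossovers (12).
RF(k–ts) = (82 + 12) / 1000 = 94/1000 = 0.0940 → 9.4 map units.

9.4 map units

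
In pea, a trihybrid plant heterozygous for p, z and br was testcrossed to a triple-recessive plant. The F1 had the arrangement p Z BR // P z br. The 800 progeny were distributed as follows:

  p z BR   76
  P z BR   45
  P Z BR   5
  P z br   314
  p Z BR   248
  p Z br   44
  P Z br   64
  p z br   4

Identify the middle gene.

The two rarest classes, P Z BR and p z br, are the double crossovers. Comparing them with the parentals, only the p allele has switched, so p is the middle locus and the order is z – p – br.

p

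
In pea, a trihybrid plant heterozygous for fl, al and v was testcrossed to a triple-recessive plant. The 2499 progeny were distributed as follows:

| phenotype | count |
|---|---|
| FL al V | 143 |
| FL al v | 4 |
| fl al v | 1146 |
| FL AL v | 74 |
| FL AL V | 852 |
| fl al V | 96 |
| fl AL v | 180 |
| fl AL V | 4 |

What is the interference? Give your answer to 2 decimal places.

0.66

The two most frequent reciprocal classes, FL AL V and fl al v, are the parental types, so the F1 was FL AL V / fl al v.
The two rarest classes, fl AL V and FL al v, are the double crossovers. Comparing them with the parentals, only the fl allele has switched, so fl is the middle locus and the order is v – fl – al.
v–fl: (170 + 8)/2499 = 0.0712; fl–al: (323 + 8)/2499 = 0.1325.
Expected DCO frequency = 0.0712 × 0.1325 ≈ 0.00943; observed = 8/2499 ≈ 0.00320.
Coefficient of coincidence = 0.00320/0.00943 ≈ 0.34; interference = 1 − 0.34 = 0.66.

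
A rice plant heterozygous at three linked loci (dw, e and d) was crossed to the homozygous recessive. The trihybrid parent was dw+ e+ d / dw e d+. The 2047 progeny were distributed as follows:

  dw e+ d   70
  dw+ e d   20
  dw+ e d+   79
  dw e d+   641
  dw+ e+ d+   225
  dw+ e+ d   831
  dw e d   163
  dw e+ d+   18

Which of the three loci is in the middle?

The two rarest classes, dw+ e d and dw e+ d+, are the double crossovers. Comparing them with the parentals, only the e allele has switched, so e is the middle locus and the order is dw – e – d.

e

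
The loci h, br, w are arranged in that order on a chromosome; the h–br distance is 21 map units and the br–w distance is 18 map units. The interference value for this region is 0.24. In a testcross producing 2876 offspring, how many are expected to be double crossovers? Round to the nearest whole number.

Map distances give recombination frequencies of 0.210 and 0.180 for the two intervals.
With interference 0.24 (so coincidence = 0.76), expected double-crossover frequency = 0.210 × 0.180 × 0.76 = 0.02873.
Expected number = 0.02873 × 2876 = 82.62 ≈ 83.

83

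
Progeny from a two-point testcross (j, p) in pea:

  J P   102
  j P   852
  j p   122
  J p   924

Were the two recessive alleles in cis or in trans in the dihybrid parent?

The two most frequent classes are J p (924) and j P (852); these are the parental (non-recombinant) types.
So the F1 carried J p on one chromosome and j P on the other — the recessive alleles are on opposite chromosomes (trans / repulsion).

trans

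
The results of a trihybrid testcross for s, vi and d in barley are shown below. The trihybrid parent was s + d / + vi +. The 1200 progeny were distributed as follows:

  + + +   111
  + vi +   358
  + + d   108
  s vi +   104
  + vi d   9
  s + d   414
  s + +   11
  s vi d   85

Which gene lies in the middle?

The two rarest classes, s + + and + vi d, are the double crossovers. Comparing them with the parentals, only the d allele has switched, so d is the middle locus and the order is vi – d – s.

d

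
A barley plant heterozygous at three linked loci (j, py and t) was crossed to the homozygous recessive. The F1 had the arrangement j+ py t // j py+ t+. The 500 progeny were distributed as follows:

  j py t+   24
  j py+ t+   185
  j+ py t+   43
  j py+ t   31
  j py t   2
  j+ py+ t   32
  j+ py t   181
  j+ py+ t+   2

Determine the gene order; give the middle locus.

j

The two rarest classes, j py t and j+ py+ t+, are the double crossovers. Comparing them with the parentals, only the j allele has switched, so j is the middle locus and the order is t – j – py.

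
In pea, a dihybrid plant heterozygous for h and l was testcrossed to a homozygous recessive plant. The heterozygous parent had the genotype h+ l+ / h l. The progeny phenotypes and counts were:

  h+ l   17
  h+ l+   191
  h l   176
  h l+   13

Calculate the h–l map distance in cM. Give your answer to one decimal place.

The recombinant classes are h+ l and h l+: 17 + 13 = 30.
Recombination frequency = 30/397 = 0.0756 ≈ 7.6%, i.e. 7.6 cM.

7.6 cM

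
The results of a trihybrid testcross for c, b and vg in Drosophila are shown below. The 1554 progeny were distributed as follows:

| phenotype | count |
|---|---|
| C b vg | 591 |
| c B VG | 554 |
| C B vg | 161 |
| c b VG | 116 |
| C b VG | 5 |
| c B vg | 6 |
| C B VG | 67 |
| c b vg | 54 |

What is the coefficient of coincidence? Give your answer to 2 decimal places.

The two most frequent reciprocal classes, C b vg and c B VG, are the parental types, so the F1 was C b vg / c B VG.
The two rarest classes, C b VG and c B vg, are the double crossovers. Comparing them with the parentals, only the vg allele has switched, so vg is the middle locus and the order is c – vg – b.
c–vg: (121 + 11)/1554 = 0.0849; vg–b: (277 + 11)/1554 = 0.1853.
Expected DCO frequency = 0.0849 × 0.1853 ≈ 0.01573; observed = 11/1554 ≈ 0.00708.
Coefficient of coincidence = 0.00708/0.01573 ≈ 0.45.

0.45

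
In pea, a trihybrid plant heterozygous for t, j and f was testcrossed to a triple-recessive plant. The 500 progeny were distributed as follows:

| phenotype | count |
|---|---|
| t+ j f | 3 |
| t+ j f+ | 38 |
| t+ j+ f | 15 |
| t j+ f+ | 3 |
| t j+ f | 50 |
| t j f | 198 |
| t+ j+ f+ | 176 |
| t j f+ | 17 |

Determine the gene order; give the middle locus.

t

The two most frequent reciprocal classes, t+ j+ f+ and t j f, are the parental types, so the F1 was t+ j+ f+ / t j f.
The two rarest classes, t j+ f+ and t+ j f, are the double crossovers. Comparing them with the parentals, only the t allele has switched, so t is the middle locus and the order is f – t – j.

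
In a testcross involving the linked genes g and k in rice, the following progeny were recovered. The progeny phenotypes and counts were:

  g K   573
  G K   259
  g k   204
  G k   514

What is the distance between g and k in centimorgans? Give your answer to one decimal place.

The two most frequent classes, G k (514) and g K (573), are the parental types, so the F1 was G k / g K.
The recombinant classes are G K and g k: 259 + 204 = 463.
Recombination frequency = 463/1550 = 0.2987 ≈ 29.9%, i.e. 29.9 centimorgans.

29.9 centimorgans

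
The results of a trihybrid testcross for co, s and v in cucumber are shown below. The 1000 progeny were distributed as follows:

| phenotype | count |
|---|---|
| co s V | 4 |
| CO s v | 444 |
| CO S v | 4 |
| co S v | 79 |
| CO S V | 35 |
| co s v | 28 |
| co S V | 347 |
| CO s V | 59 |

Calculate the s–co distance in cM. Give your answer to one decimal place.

7.1 cM

The two most frequent reciprocal classes, co S V and CO s v, are the parental types, so the F1 was co S V / CO s v.
The two rarest classes, co s V and CO S v, are the double crossovers. Comparing them with the parentals, only the s allele has switched, so s is the middle locus and the order is v – s – co.
Crossovers in the s–co interval produce the single-crossover classes CO S V and co s v (35 + 28 = 63) plus the double crossovers (8).
RF(s–co) = (63 + 8) / 1000 = 71/1000 = 0.0710 → 7.1 cM.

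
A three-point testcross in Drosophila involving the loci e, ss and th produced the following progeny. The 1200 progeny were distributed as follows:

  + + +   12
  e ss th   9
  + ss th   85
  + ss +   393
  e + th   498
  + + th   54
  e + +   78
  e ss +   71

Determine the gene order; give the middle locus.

ss

The two most frequent reciprocal classes, + ss + and e + th, are the parental types, so the F1 was + ss + / e + th.
The two rarest classes, + + + and e ss th, are the double crossovers. Comparing them with the parentals, only the ss allele has switched, so ss is the middle locus and the order is e – ss – th.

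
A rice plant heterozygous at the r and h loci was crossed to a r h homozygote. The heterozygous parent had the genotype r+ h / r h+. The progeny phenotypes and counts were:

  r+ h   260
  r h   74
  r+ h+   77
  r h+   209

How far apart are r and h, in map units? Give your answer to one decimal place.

The recombinant classes are r+ h+ and r h: 77 + 74 = 151.
Recombination frequency = 151/620 = 0.2435 ≈ 24.4%, i.e. 24.4 map units.

24.4 map units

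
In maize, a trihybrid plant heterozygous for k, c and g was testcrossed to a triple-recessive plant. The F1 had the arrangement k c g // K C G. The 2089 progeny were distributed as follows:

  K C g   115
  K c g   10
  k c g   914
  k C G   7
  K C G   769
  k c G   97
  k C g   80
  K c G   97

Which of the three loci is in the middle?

k

The two rarest classes, K c g and k C G, are the double crossovers. Comparing them with the parentals, only the k allele has switched, so k is the middle locus and the order is g – k – c.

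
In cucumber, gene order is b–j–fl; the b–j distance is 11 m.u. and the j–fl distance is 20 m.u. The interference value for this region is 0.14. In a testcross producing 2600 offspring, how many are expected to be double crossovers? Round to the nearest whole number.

49

Map distances give recombination frequencies of 0.110 and 0.200 for the two intervals.
With interference 0.14 (so coincidence = 0.86), expected double-crossover frequency = 0.110 × 0.200 × 0.86 = 0.01892.
Expected number = 0.01892 × 2600 = 49.19 ≈ 49.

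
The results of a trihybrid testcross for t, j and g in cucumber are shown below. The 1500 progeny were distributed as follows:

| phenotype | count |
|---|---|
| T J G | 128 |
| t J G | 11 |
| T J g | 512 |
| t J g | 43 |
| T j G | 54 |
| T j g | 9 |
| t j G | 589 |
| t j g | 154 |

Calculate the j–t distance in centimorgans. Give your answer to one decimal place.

The two most frequent reciprocal classes, T J g and t j G, are the parental types, so the F1 was T J g / t j G.
The two rarest classes, T j g and t J G, are the double crossovers. Comparing them with the parentals, only the j allele has switched, so j is the middle locus and the order is t – j – g.
Crossovers in the t–j interval produce the single-crossover classes t J g and T j G (43 + 54 = 97) plus the double crossovers (20).
RF(t–j) = (97 + 20) / 1500 = 117/1500 = 0.0780 → 7.8 centimorgans.

7.8 centimorgans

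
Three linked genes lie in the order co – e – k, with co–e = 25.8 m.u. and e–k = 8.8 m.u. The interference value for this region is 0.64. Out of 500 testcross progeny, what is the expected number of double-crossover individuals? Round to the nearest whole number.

Map distances give recombination frequencies of 0.258 and 0.088 for the two intervals.
With interference 0.64 (so coincidence = 0.36), expected double-crossover frequency = 0.258 × 0.088 × 0.36 = 0.00817.
Expected number = 0.00817 × 500 = 4.09 ≈ 4.

4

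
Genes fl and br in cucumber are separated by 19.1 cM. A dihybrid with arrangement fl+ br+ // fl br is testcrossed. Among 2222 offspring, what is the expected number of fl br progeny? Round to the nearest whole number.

A map distance of 19.1 cM corresponds to a recombination frequency of 0.191.
The F1 is fl+ br+ / fl br, so fl br is a parental gamete class with expected frequency (1 − r)/2 = 0.809/2 = 0.4045.
Expected number = 0.4045 × 2222 = 898.80 ≈ 899.

899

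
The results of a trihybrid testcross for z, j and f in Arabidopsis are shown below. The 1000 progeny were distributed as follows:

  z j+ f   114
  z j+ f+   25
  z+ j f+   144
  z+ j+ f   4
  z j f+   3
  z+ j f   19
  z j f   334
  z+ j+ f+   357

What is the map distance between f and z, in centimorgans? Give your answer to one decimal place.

5.1 centimorgans

The two most frequent reciprocal classes, z j f and z+ j+ f+, are the parental types, so the F1 was z j f / z+ j+ f+.
The two rarest classes, z j f+ and z+ j+ f, are the double crossovers. Comparing them with the parentals, only the f allele has switched, so f is the middle locus and the order is z – f – j.
Crossovers in the z–f interval produce the single-crossover classes z+ j f and z j+ f+ (19 + 25 = 44) plus the double crossovers (7).
RF(z–f) = (44 + 7) / 1000 = 51/1000 = 0.0510 → 5.1 centimorgans.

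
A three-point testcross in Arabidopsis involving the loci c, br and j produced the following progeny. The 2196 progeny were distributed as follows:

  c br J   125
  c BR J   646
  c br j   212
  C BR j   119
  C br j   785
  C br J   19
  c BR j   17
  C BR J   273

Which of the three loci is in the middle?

j

The two most frequent reciprocal classes, c BR J and C br j, are the parental types, so the F1 was c BR J / C br j.
The two rarest classes, c BR j and C br J, are the double crossovers. Comparing them with the parentals, only the j allele has switched, so j is the middle locus and the order is c – j – br.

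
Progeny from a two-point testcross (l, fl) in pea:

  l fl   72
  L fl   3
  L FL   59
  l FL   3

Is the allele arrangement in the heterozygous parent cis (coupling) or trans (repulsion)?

The two most frequent classes are L FL (59) and l fl (72); these are the parental (non-recombinant) types.
So the F1 carried L FL on one chromosome and l fl on the other — the recessive alleles are on the same chromosome (cis / coupling).

cis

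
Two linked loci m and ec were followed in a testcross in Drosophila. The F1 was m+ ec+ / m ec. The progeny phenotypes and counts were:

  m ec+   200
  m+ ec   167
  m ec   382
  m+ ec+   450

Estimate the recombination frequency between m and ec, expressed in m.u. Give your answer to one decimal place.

30.6 m.u.

The recombinant classes are m+ ec and m ec+: 167 + 200 = 367.
Recombination frequency = 367/1199 = 0.3061 ≈ 30.6%, i.e. 30.6 m.u.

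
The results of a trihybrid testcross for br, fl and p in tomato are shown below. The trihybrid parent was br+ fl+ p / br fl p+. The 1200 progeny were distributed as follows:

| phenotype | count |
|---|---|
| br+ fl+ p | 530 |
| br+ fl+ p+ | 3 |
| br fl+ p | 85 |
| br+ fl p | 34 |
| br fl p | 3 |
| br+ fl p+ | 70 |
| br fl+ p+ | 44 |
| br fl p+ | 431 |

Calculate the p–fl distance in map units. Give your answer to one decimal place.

The two rarest classes, br+ fl+ p+ and br fl p, are the double crossovers. Comparing them with the parentals, only the p allele has switched, so p is the middle locus and the order is fl – p – br.
Crossovers in the fl–p interval produce the single-crossover classes br+ fl p and br fl+ p+ (34 + 44 = 78) plus the double crossovers (6).
RF(fl–p) = (78 + 6) / 1200 = 84/1200 = 0.0700 → 7.0 map units.

7.0 map units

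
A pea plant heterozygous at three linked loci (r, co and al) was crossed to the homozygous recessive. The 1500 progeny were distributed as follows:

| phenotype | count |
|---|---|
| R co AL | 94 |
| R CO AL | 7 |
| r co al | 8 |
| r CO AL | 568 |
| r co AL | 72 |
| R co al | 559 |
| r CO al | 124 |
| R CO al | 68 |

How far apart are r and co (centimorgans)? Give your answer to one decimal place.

The two most frequent reciprocal classes, R co al and r CO AL, are the parental types, so the F1 was R co al / r CO AL.
The two rarest classes, r co al and R CO AL, are the double crossovers. Comparing them with the parentals, only the r allele has switched, so r is the middle locus and the order is co – r – al.
Crossovers in the co–r interval produce the single-crossover classes R CO al and r co AL (68 + 72 = 140) plus the double crossovers (15).
RF(co–r) = (140 + 15) / 1500 = 155/1500 = 0.1033 → 10.3 centimorgans.

10.3 centimorgans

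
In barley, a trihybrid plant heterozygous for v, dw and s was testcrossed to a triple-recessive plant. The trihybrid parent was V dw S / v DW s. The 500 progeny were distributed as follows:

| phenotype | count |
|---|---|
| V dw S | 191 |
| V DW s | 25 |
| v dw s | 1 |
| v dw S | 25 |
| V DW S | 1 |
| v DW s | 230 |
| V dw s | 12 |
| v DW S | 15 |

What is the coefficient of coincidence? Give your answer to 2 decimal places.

0.66

The two rarest classes, V DW S and v dw s, are the double crossovers. Comparing them with the parentals, only the dw allele has switched, so dw is the middle locus and the order is v – dw – s.
v–dw: (50 + 2)/500 = 0.1040; dw–s: (27 + 2)/500 = 0.0580.
Expected DCO frequency = 0.1040 × 0.0580 ≈ 0.00603; observed = 2/500 ≈ 0.00400.
Coefficient of coincidence = 0.00400/0.00603 ≈ 0.66.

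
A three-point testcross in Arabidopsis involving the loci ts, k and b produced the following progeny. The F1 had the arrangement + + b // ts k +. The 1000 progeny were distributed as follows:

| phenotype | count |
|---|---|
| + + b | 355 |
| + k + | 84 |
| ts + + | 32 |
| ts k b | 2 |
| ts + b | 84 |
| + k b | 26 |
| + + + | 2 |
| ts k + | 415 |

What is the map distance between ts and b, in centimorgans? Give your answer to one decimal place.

17.2 centimorgans

The two rarest classes, + + + and ts k b, are the double crossovers. Comparing them with the parentals, only the b allele has switched, so b is the middle locus and the order is k – b – ts.
Crossovers in the b–ts interval produce the single-crossover classes ts + b and + k + (84 + 84 = 168) plus the double crossovers (4).
RF(b–ts) = (168 + 4) / 1000 = 172/1000 = 0.1720 → 17.2 centimorgans.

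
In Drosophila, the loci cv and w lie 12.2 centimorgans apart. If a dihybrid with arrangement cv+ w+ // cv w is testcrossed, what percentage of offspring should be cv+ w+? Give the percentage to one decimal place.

A map distance of 12.2 centimorgans corresponds to a recombination frequency of 0.122.
The F1 is cv+ w+ / cv w, so cv+ w+ is a parental gamete class with expected frequency (1 − r)/2 = 0.878/2 = 0.4390.
That is 0.4390 = 43.9% of the progeny.

43.9%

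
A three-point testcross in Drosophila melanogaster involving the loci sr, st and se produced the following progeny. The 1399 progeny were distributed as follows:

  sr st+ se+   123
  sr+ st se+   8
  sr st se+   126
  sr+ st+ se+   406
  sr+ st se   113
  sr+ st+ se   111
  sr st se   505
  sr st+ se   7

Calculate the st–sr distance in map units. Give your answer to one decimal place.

17.9 map units

The two most frequent reciprocal classes, sr+ st+ se+ and sr st se, are the parental types, so the F1 was sr+ st+ se+ / sr st se.
The two rarest classes, sr+ st se+ and sr st+ se, are the double crossovers. Comparing them with the parentals, only the st allele has switched, so st is the middle locus and the order is se – st – sr.
Crossovers in the st–sr interval produce the single-crossover classes sr st+ se+ and sr+ st se (123 + 113 = 236) plus the double crossovers (15).
RF(st–sr) = (236 + 15) / 1399 = 251/1399 = 0.1794 → 17.9 map units.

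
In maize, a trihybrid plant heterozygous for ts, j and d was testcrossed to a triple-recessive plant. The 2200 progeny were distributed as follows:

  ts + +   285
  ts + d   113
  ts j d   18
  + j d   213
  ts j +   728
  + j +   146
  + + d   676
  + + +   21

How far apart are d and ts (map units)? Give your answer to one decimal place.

13.5 map units

The two most frequent reciprocal classes, + + d and ts j +, are the parental types, so the F1 was + + d / ts j +.
The two rarest classes, + + + and ts j d, are the double crossovers. Comparing them with the parentals, only the d allele has switched, so d is the middle locus and the order is j – d – ts.
Crossovers in the d–ts interval produce the single-crossover classes ts + d and + j + (113 + 146 = 259) plus the double crossovers (39).
RF(d–ts) = (259 + 39) / 2200 = 298/2200 = 0.1355 → 13.5 map units.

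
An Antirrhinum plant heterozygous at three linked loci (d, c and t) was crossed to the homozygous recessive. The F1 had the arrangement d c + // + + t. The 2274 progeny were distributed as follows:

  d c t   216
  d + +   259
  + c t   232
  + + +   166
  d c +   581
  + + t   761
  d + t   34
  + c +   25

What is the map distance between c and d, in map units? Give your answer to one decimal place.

24.2 map units

The two rarest classes, + c + and d + t, are the double crossovers. Comparing them with the parentals, only the d allele has switched, so d is the middle locus and the order is t – d – c.
Crossovers in the d–c interval produce the single-crossover classes d + + and + c t (259 + 232 = 491) plus the double crossovers (59).
RF(d–c) = (491 + 59) / 2274 = 550/2274 = 0.2419 → 24.2 map units.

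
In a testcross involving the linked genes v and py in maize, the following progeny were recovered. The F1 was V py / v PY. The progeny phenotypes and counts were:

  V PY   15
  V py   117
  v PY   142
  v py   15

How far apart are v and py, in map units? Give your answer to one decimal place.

The recombinant classes are V PY and v py: 15 + 15 = 30.
Recombination frequency = 30/289 = 0.1038 ≈ 10.4%, i.e. 10.4 map units.

10.4 map units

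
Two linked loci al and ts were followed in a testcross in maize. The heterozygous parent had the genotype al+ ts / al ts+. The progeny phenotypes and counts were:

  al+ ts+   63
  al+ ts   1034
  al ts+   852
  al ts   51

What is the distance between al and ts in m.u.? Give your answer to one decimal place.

The recombinant classes are al+ ts+ and al ts: 63 + 51 = 114.
Recombination frequency = 114/2000 = 0.0570 ≈ 5.7%, i.e. 5.7 m.u.

5.7 m.u.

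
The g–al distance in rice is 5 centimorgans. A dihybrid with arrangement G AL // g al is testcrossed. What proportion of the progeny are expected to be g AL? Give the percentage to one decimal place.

A map distance of 5 centimorgans corresponds to a recombination frequency of 0.050.
The F1 is G AL / g al, so g AL is a recombinant gamete class with expected frequency r/2 = 0.050/2 = 0.0250.
That is 0.0250 = 2.5% of the progeny.

2.5%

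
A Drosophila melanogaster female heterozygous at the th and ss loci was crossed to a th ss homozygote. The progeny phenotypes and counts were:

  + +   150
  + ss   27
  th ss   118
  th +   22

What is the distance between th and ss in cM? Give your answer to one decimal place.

15.5 cM

The two most frequent classes, + + (150) and th ss (118), are the parental types, so the F1 was + + / th ss.
The recombinant classes are + ss and th +: 27 + 22 = 49.
Recombination frequency = 49/317 = 0.1546 ≈ 15.5%, i.e. 15.5 cM.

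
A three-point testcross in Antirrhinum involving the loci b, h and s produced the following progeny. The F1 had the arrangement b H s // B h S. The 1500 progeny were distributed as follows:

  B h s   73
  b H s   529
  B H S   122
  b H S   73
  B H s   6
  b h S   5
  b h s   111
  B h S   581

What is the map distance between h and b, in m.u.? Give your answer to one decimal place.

The two rarest classes, B H s and b h S, are the double crossovers. Comparing them with the parentals, only the b allele has switched, so b is the middle locus and the order is s – b – h.
Crossovers in the b–h interval produce the single-crossover classes b h s and B H S (111 + 122 = 233) plus the double crossovers (11).
RF(b–h) = (233 + 11) / 1500 = 244/1500 = 0.1627 → 16.3 m.u.

16.3 m.u.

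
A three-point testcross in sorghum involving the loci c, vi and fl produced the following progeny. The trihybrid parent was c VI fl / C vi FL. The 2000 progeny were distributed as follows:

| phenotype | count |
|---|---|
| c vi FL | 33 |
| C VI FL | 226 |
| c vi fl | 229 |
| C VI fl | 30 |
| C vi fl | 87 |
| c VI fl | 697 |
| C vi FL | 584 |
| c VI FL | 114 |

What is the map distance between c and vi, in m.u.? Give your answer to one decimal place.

25.9 m.u.

The two rarest classes, C VI fl and c vi FL, are the double crossovers. Comparing them with the parentals, only the c allele has switched, so c is the middle locus and the order is vi – c – fl.
Crossovers in the vi–c interval produce the single-crossover classes c vi fl and C VI FL (229 + 226 = 455) plus the double crossovers (63).
RF(vi–c) = (455 + 63) / 2000 = 518/2000 = 0.2590 → 25.9 m.u.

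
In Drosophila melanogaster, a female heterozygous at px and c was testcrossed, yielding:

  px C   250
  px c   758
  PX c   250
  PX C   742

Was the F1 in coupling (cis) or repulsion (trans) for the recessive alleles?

The two most frequent classes are PX C (742) and px c (758); these are the parental (non-recombinant) types.
So the F1 carried PX C on one chromosome and px c on the other — the recessive alleles are on the same chromosome (cis / coupling).

cis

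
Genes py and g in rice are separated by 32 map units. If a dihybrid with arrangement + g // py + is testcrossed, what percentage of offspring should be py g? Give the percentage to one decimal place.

A map distance of 32 map units corresponds to a recombination frequency of 0.320.
The F1 is + g / py +, so py g is a recombinant gamete class with expected frequency r/2 = 0.320/2 = 0.1600.
That is 0.1600 = 16.0% of the progeny.

16.0%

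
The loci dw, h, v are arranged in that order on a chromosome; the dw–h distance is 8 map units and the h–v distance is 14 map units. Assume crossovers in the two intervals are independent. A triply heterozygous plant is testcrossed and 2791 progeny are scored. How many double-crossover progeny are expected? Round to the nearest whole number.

Map distances give recombination frequencies of 0.080 and 0.140 for the two intervals.
With no interference, expected double-crossover frequency = 0.080 × 0.140 = 0.01120.
Expected number = 0.01120 × 2791 = 31.26 ≈ 31.

31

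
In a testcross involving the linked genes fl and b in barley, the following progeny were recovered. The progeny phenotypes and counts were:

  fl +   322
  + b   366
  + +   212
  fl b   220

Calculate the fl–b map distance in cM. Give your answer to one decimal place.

38.6 cM

The two most frequent classes, + b (366) and fl + (322), are the parental types, so the F1 was + b / fl +.
The recombinant classes are + + and fl b: 212 + 220 = 432.
Recombination frequency = 432/1120 = 0.3857 ≈ 38.6%, i.e. 38.6 cM.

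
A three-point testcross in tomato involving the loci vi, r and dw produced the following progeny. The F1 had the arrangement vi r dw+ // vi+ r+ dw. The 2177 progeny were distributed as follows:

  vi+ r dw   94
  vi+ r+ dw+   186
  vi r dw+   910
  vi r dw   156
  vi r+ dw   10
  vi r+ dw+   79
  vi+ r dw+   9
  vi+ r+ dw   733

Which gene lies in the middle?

vi

The two rarest classes, vi+ r dw+ and vi r+ dw, are the double crossovers. Comparing them with the parentals, only the vi allele has switched, so vi is the middle locus and the order is dw – vi – r.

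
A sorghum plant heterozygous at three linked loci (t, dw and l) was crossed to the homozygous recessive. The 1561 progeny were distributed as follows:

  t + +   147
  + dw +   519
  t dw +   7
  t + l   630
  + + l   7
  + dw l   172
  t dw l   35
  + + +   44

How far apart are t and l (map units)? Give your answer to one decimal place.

The two most frequent reciprocal classes, + dw + and t + l, are the parental types, so the F1 was + dw + / t + l.
The two rarest classes, t dw + and + + l, are the double crossovers. Comparing them with the parentals, only the t allele has switched, so t is the middle locus and the order is l – t – dw.
Crossovers in the l–t interval produce the single-crossover classes + dw l and t + + (172 + 147 = 319) plus the double crossovers (14).
RF(l–t) = (319 + 14) / 1561 = 333/1561 = 0.2133 → 21.3 map units.

21.3 map units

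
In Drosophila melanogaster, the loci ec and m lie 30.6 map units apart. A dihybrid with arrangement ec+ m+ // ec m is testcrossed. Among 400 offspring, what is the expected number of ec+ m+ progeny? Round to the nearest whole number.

A map distance of 30.6 map units corresponds to a recombination frequency of 0.306.
The F1 is ec+ m+ / ec m, so ec+ m+ is a parental gamete class with expected frequency (1 − r)/2 = 0.694/2 = 0.3470.
Expected number = 0.3470 × 400 = 138.80 ≈ 139.

139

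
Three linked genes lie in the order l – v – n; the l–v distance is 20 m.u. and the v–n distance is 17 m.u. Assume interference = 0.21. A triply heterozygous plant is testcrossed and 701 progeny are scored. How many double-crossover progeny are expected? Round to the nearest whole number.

19

Map distances give recombination frequencies of 0.200 and 0.170 for the two intervals.
With interference 0.21 (so coincidence = 0.79), expected double-crossover frequency = 0.200 × 0.170 × 0.79 = 0.02686.
Expected number = 0.02686 × 701 = 18.83 ≈ 19.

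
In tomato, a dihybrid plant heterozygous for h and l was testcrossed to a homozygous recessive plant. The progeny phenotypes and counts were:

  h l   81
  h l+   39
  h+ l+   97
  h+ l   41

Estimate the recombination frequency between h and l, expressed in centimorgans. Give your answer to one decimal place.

31.0 centimorgans

The two most frequent classes, h+ l+ (97) and h l (81), are the parental types, so the F1 was h+ l+ / h l.
The recombinant classes are h+ l and h l+: 41 + 39 = 80.
Recombination frequency = 80/258 = 0.3101 ≈ 31.0%, i.e. 31.0 centimorgans.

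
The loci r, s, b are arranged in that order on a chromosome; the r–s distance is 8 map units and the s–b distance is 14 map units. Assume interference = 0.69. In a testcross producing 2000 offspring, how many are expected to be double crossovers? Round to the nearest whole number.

7

Map distances give recombination frequencies of 0.080 and 0.140 for the two intervals.
With interference 0.69 (so coincidence = 0.31), expected double-crossover frequency = 0.080 × 0.140 × 0.31 = 0.00347.
Expected number = 0.00347 × 2000 = 6.94 ≈ 7.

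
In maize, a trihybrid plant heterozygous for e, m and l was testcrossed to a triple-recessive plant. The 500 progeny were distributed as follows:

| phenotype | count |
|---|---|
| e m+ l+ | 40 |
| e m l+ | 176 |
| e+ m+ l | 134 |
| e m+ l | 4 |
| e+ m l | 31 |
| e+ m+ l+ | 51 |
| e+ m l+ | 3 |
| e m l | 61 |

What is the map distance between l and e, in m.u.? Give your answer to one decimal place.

The two most frequent reciprocal classes, e m l+ and e+ m+ l, are the parental types, so the F1 was e m l+ / e+ m+ l.
The two rarest classes, e+ m l+ and e m+ l, are the double crossovers. Comparing them with the parentals, only the e allele has switched, so e is the middle locus and the order is m – e – l.
Crossovers in the e–l interval produce the single-crossover classes e m l and e+ m+ l+ (61 + 51 = 112) plus the double crossovers (7).
RF(e–l) = (112 + 7) / 500 = 119/500 = 0.2380 → 23.8 m.u.

23.8 m.u.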